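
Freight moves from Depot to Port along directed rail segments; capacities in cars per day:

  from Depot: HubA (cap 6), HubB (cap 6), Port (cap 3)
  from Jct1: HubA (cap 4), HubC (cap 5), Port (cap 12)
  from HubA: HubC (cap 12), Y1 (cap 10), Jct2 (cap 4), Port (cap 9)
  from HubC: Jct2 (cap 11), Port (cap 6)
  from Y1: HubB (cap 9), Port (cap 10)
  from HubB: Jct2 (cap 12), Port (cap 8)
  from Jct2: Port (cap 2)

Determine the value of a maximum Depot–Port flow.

15

Augment Depot→Port: bottleneck 3, flow now 3.
Augment Depot→HubA→Port: bottleneck 6, flow now 9.
Augment Depot→HubB→Port: bottleneck 6, flow now 15.
No augmenting path remains; maximum flow = 15.
In the residual graph, reachable from Depot: {Depot}.
Min-cut edges: Depot→HubA (6), Depot→HubB (6), Depot→Port (3); capacity 6 + 6 + 3 = 15.
This cut is saturated, so no flow can exceed 15.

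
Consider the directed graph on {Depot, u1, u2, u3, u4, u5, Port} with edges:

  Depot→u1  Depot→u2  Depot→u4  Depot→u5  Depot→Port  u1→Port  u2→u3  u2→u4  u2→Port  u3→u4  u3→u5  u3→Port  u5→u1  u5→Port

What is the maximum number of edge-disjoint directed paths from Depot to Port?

4

Assign every edge capacity 1; by Menger, the answer equals the max flow.
Path Depot→Port (+1); total 1.
Path Depot→u1→Port (+1); total 2.
Path Depot→u2→Port (+1); total 3.
Path Depot→u5→Port (+1); total 4.
No residual Depot→Port path; max flow = 4.
Certifying cut of size 4: {Depot→Port, Depot→u1, Depot→u2, Depot→u5}.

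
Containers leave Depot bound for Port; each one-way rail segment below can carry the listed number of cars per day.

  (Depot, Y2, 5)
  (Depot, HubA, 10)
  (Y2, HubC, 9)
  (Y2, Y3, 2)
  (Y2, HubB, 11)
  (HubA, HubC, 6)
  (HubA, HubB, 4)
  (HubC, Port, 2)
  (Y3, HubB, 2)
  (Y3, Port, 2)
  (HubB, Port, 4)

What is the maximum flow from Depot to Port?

8

Augment Depot→Y2→HubC→Port: bottleneck 2, flow now 2.
Augment Depot→Y2→Y3→Port: bottleneck 2, flow now 4.
Augment Depot→Y2→HubB→Port: bottleneck 1, flow now 5.
Augment Depot→HubA→HubB→Port: bottleneck 3, flow now 8.
No augmenting path remains; maximum flow = 8.
In the residual graph, reachable from Depot: {Depot, Y2, HubA, HubC, HubB}.
Min-cut edges: Y2→Y3 (2), HubC→Port (2), HubB→Port (4); capacity 2 + 2 + 4 = 8.
This cut is saturated, so no flow can exceed 8.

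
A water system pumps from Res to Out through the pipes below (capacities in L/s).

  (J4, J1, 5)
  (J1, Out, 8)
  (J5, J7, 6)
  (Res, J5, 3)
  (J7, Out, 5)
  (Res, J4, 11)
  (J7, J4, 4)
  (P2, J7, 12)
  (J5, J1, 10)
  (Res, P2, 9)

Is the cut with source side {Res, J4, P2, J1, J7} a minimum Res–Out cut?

Given cut capacity: 3 + 8 + 5 = 16.
Augment Res→J4→J1→Out: bottleneck 5, flow now 5.
Augment Res→P2→J7→Out: bottleneck 5, flow now 10.
Augment Res→J5→J1→Out: bottleneck 3, flow now 13.
No augmenting path remains; maximum flow = 13.
In the residual graph, reachable from Res: {Res, J4, P2, J7}.
Min-cut edges: Res→J5 (3), J4→J1 (5), J7→Out (5); capacity 3 + 5 + 5 = 13.
Cut capacity 16 exceeds the max flow 13, so it is not minimum.

No — its capacity is 16, but the minimum cut has capacity 13.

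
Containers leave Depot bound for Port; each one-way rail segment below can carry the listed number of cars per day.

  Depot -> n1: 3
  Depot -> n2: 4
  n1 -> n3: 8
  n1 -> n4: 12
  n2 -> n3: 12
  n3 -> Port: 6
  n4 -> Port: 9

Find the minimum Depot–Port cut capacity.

7

Augment Depot→n1→n3→Port: bottleneck 3, flow now 3.
Augment Depot→n2→n3→Port: bottleneck 3, flow now 6.
Augment Depot→n2→n3→n1→n4→Port: bottleneck 1, flow now 7. (uses reverse residual edge)
No augmenting path remains; maximum flow = 7.
By max-flow min-cut, the minimum cut capacity equals the max flow.
In the residual graph, reachable from Depot: {Depot}.
Min-cut edges: Depot→n1 (3), Depot→n2 (4); capacity 3 + 4 = 7.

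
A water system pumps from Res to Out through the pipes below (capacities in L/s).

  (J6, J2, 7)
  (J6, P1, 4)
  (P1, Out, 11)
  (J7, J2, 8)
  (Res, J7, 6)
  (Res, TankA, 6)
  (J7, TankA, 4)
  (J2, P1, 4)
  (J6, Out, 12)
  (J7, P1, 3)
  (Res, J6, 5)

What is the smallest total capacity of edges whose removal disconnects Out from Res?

11

Augment Res→J6→Out: bottleneck 5, flow now 5.
Augment Res→J7→P1→Out: bottleneck 3, flow now 8.
Augment Res→J7→J2→P1→Out: bottleneck 3, flow now 11.
No augmenting path remains; maximum flow = 11.
By max-flow min-cut, the minimum cut capacity equals the max flow.
In the residual graph, reachable from Res: {Res, TankA}.
Min-cut edges: Res→J7 (6), Res→J6 (5); capacity 6 + 5 = 11.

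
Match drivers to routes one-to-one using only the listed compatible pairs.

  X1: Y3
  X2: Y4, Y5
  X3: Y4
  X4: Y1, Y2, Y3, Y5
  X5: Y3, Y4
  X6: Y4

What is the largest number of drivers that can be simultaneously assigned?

Unit-capacity flow: source→left, listed edges, right→sink; max matching = max flow.
Augmenting path X1→Y3 (+1); matched 1.
Augmenting path X2→Y4 (+1); matched 2.
Augmenting path X4→Y1 (+1); matched 3.
Augmenting path X3→Y4→X2→Y5 (+1); matched 4.
No augmenting path remains; maximum matching = 4.
König certificate: {X2, X4, Y3, Y4} is a vertex cover of size 4 (every listed pair touches it), so no matching can be larger.

4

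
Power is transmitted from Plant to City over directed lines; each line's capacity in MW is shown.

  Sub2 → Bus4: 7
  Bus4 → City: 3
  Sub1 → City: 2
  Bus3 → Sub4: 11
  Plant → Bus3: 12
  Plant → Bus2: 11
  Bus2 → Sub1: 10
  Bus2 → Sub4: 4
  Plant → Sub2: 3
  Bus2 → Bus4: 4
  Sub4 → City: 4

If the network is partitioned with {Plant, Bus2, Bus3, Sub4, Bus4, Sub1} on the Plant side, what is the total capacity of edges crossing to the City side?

Edges leaving {Plant, Bus2, Bus3, Sub4, Bus4, Sub1}: Plant→Sub2 (3), Sub4→City (4), Bus4→City (3), Sub1→City (2).
Cut capacity = 3 + 4 + 3 + 2 = 12.

12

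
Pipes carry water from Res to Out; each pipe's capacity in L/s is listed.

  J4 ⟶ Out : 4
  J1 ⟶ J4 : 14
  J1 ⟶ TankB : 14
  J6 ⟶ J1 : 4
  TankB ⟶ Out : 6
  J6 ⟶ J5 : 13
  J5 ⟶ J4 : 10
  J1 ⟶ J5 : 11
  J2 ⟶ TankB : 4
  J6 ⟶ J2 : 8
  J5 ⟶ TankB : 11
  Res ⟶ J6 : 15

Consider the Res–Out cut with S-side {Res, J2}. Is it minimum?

Given cut capacity: 15 + 4 = 19.
Augment Res→J6→J2→TankB→Out: bottleneck 4, flow now 4.
Augment Res→J6→J1→J4→Out: bottleneck 4, flow now 8.
Augment Res→J6→J5→TankB→Out: bottleneck 2, flow now 10.
No augmenting path remains; maximum flow = 10.
In the residual graph, reachable from Res: {Res, J6, J2, J1, J5, J4, TankB}.
Min-cut edges: J4→Out (4), TankB→Out (6); capacity 4 + 6 = 10.
Cut capacity 19 exceeds the max flow 10, so it is not minimum.

No — its capacity is 19, but the minimum cut has capacity 10.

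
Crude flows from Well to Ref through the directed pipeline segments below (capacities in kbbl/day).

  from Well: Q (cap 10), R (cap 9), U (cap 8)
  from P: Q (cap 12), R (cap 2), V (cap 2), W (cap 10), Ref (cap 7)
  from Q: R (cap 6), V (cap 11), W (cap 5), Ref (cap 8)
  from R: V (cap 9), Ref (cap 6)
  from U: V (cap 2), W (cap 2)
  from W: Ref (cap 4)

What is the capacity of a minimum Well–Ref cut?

Augment Well→Q→Ref: bottleneck 8, flow now 8.
Augment Well→R→Ref: bottleneck 6, flow now 14.
Augment Well→Q→W→Ref: bottleneck 2, flow now 16.
Augment Well→U→W→Ref: bottleneck 2, flow now 18.
No augmenting path remains; maximum flow = 18.
By max-flow min-cut, the minimum cut capacity equals the max flow.
In the residual graph, reachable from Well: {Well, R, U, V}.
Min-cut edges: Well→Q (10), R→Ref (6), U→W (2); capacity 10 + 6 + 2 = 18.

18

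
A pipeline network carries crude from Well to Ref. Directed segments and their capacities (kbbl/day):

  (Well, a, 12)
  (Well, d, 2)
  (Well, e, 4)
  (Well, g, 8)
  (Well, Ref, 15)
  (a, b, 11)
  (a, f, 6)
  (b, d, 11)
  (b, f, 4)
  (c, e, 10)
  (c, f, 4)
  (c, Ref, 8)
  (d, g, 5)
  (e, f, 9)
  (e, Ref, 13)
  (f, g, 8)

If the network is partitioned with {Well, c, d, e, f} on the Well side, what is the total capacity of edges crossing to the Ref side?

69

Edges leaving {Well, c, d, e, f}: Well→a (12), Well→g (8), Well→Ref (15), c→Ref (8), d→g (5), e→Ref (13), f→g (8).
Cut capacity = 12 + 8 + 15 + 8 + 5 + 13 + 8 = 69.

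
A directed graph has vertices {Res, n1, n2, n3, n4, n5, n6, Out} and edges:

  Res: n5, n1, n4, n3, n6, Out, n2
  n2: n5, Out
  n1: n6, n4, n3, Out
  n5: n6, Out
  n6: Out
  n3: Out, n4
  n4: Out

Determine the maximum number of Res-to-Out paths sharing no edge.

Assign every edge capacity 1; by Menger, the answer equals the max flow.
Path Res→Out (+1); total 1.
Path Res→n1→Out (+1); total 2.
Path Res→n2→Out (+1); total 3.
Path Res→n3→Out (+1); total 4.
Path Res→n4→Out (+1); total 5.
Path Res→n5→Out (+1); total 6.
Path Res→n6→Out (+1); total 7.
No residual Res→Out path; max flow = 7.
Certifying cut of size 7: {Res→Out, Res→n1, Res→n2, Res→n3, Res→n4, Res→n5, Res→n6}.

7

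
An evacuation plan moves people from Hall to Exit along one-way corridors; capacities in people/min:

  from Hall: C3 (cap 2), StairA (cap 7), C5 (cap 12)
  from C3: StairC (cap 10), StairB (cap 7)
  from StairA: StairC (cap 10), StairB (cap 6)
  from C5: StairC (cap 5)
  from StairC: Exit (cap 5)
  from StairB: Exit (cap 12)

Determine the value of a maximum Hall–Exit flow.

13

Augment Hall→C3→StairC→Exit: bottleneck 2, flow now 2.
Augment Hall→StairA→StairC→Exit: bottleneck 3, flow now 5.
Augment Hall→StairA→StairB→Exit: bottleneck 4, flow now 9.
Augment Hall→C5→StairC→C3→StairB→Exit: bottleneck 2, flow now 11. (uses reverse residual edge)
Augment Hall→C5→StairC→StairA→StairB→Exit: bottleneck 2, flow now 13. (uses reverse residual edge)
No augmenting path remains; maximum flow = 13.
In the residual graph, reachable from Hall: {Hall, StairA, C5, StairC}.
Min-cut edges: Hall→C3 (2), StairA→StairB (6), StairC→Exit (5); capacity 2 + 6 + 5 = 13.
This cut is saturated, so no flow can exceed 13.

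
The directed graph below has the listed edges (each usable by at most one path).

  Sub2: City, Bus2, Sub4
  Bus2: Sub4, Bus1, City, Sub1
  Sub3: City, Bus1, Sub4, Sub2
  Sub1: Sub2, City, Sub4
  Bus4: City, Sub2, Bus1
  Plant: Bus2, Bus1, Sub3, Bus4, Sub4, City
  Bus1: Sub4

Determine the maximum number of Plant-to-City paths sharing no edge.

Assign every edge capacity 1; by Menger, the answer equals the max flow.
Path Plant→City (+1); total 1.
Path Plant→Sub3→City (+1); total 2.
Path Plant→Bus4→City (+1); total 3.
Path Plant→Bus2→City (+1); total 4.
No residual Plant→City path; max flow = 4.
Certifying cut of size 4: {Plant→Bus2, Plant→Bus4, Plant→City, Plant→Sub3}.

4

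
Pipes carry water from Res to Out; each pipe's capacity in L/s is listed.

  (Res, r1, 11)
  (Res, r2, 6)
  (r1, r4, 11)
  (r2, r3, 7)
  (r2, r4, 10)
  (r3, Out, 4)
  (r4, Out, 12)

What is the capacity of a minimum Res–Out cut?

16

Augment Res→r1→r4→Out: bottleneck 11, flow now 11.
Augment Res→r2→r3→Out: bottleneck 4, flow now 15.
Augment Res→r2→r4→Out: bottleneck 1, flow now 16.
No augmenting path remains; maximum flow = 16.
By max-flow min-cut, the minimum cut capacity equals the max flow.
In the residual graph, reachable from Res: {Res, r1, r2, r3, r4}.
Min-cut edges: r3→Out (4), r4→Out (12); capacity 4 + 12 = 16.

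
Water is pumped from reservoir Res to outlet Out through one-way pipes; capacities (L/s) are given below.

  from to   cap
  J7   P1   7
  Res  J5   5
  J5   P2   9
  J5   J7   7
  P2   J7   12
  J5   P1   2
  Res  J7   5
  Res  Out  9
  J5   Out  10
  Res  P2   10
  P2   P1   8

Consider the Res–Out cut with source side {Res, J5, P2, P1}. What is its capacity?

43

Edges leaving {Res, J5, P2, P1}: Res→J7 (5), Res→Out (9), J5→J7 (7), J5→Out (10), P2→J7 (12).
Cut capacity = 5 + 9 + 7 + 10 + 12 = 43.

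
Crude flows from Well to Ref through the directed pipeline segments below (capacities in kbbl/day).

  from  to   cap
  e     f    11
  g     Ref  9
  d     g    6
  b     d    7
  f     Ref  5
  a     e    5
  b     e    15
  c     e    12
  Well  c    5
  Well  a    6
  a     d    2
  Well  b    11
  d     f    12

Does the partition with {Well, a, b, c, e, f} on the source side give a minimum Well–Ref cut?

Given cut capacity: 2 + 7 + 5 = 14.
Augment Well→a→d→f→Ref: bottleneck 2, flow now 2.
Augment Well→a→e→f→Ref: bottleneck 3, flow now 5.
Augment Well→b→d→g→Ref: bottleneck 6, flow now 11.
No augmenting path remains; maximum flow = 11.
In the residual graph, reachable from Well: {Well, a, b, c, d, e, f}.
Min-cut edges: d→g (6), f→Ref (5); capacity 6 + 5 = 11.
Cut capacity 14 exceeds the max flow 11, so it is not minimum.

No — its capacity is 14, but the minimum cut has capacity 11.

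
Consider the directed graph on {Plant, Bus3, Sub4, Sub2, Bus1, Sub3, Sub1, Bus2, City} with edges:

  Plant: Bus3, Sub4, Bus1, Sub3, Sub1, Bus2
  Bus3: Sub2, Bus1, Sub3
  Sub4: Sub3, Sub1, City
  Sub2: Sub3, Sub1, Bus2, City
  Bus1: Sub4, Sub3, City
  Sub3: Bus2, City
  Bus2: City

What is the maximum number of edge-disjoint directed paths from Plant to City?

5

Assign every edge capacity 1; by Menger, the answer equals the max flow.
Path Plant→Sub4→City (+1); total 1.
Path Plant→Bus1→City (+1); total 2.
Path Plant→Sub3→City (+1); total 3.
Path Plant→Bus2→City (+1); total 4.
Path Plant→Bus3→Sub2→City (+1); total 5.
No residual Plant→City path; max flow = 5.
Certifying cut of size 5: {Plant→Bus1, Plant→Bus2, Plant→Bus3, Plant→Sub3, Plant→Sub4}.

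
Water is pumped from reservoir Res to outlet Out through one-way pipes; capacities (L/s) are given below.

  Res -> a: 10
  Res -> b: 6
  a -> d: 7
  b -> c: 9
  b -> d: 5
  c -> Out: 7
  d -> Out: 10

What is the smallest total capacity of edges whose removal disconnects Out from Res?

13

Augment Res→a→d→Out: bottleneck 7, flow now 7.
Augment Res→b→c→Out: bottleneck 6, flow now 13.
No augmenting path remains; maximum flow = 13.
By max-flow min-cut, the minimum cut capacity equals the max flow.
In the residual graph, reachable from Res: {Res, a}.
Min-cut edges: Res→b (6), a→d (7); capacity 6 + 7 = 13.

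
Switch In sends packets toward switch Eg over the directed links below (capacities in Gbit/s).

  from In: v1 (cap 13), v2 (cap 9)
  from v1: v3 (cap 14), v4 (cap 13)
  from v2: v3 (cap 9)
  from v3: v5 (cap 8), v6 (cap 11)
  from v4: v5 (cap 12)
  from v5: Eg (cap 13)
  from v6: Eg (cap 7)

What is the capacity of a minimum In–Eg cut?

20

Augment In→v1→v3→v5→Eg: bottleneck 8, flow now 8.
Augment In→v1→v3→v6→Eg: bottleneck 5, flow now 13.
Augment In→v2→v3→v6→Eg: bottleneck 2, flow now 15.
Augment In→v2→v3→v1→v4→v5→Eg: bottleneck 5, flow now 20. (uses reverse residual edge)
No augmenting path remains; maximum flow = 20.
By max-flow min-cut, the minimum cut capacity equals the max flow.
In the residual graph, reachable from In: {In, v1, v2, v3, v4, v5, v6}.
Min-cut edges: v5→Eg (13), v6→Eg (7); capacity 13 + 7 = 20.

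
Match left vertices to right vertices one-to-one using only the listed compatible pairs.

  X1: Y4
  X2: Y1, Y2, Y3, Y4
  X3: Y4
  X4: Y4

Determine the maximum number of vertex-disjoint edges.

2

Unit-capacity flow: source→left, listed edges, right→sink; max matching = max flow.
Augmenting path X1→Y4 (+1); matched 1.
Augmenting path X2→Y1 (+1); matched 2.
No augmenting path remains; maximum matching = 2.
König certificate: {X2, Y4} is a vertex cover of size 2 (every listed pair touches it), so no matching can be larger.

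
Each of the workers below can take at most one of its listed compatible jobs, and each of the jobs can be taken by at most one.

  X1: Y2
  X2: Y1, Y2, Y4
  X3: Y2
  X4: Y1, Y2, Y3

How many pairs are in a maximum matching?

Unit-capacity flow: source→left, listed edges, right→sink; max matching = max flow.
Augmenting path X1→Y2 (+1); matched 1.
Augmenting path X2→Y1 (+1); matched 2.
Augmenting path X4→Y3 (+1); matched 3.
No augmenting path remains; maximum matching = 3.
König certificate: {X2, X4, Y2} is a vertex cover of size 3 (every listed pair touches it), so no matching can be larger.

3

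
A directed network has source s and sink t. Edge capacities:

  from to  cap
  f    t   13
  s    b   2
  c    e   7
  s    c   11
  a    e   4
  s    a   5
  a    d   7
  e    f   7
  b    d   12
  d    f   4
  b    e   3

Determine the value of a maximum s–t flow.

Augment s→a→d→f→t: bottleneck 4, flow now 4.
Augment s→a→e→f→t: bottleneck 1, flow now 5.
Augment s→b→e→f→t: bottleneck 2, flow now 7.
Augment s→c→e→f→t: bottleneck 4, flow now 11.
No augmenting path remains; maximum flow = 11.
In the residual graph, reachable from s: {s, a, b, c, d, e}.
Min-cut edges: d→f (4), e→f (7); capacity 4 + 7 = 11.
This cut is saturated, so no flow can exceed 11.

11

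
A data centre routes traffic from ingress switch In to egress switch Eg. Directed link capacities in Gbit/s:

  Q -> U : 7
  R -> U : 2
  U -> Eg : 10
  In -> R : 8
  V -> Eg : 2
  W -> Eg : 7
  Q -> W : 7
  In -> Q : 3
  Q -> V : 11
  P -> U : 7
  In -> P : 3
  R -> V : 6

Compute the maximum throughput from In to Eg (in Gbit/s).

10

Augment In→P→U→Eg: bottleneck 3, flow now 3.
Augment In→Q→U→Eg: bottleneck 3, flow now 6.
Augment In→R→U→Eg: bottleneck 2, flow now 8.
Augment In→R→V→Eg: bottleneck 2, flow now 10.
No augmenting path remains; maximum flow = 10.
In the residual graph, reachable from In: {In, R, V}.
Min-cut edges: In→P (3), In→Q (3), R→U (2), V→Eg (2); capacity 3 + 3 + 2 + 2 = 10.
This cut is saturated, so no flow can exceed 10.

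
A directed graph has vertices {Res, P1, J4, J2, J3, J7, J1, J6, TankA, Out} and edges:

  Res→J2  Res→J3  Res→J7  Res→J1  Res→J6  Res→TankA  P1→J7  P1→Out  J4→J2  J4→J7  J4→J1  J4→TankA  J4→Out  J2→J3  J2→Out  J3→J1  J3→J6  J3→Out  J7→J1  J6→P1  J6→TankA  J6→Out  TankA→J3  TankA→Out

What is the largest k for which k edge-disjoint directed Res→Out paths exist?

4

Assign every edge capacity 1; by Menger, the answer equals the max flow.
Path Res→J2→Out (+1); total 1.
Path Res→J3→Out (+1); total 2.
Path Res→J6→Out (+1); total 3.
Path Res→TankA→Out (+1); total 4.
No residual Res→Out path; max flow = 4.
Certifying cut of size 4: {Res→J2, Res→J3, Res→J6, Res→TankA}.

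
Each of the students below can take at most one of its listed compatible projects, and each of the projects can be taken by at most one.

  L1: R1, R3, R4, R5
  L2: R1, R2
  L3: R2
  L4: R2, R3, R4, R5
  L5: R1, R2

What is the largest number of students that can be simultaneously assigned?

Unit-capacity flow: source→left, listed edges, right→sink; max matching = max flow.
Augmenting path L1→R1 (+1); matched 1.
Augmenting path L2→R2 (+1); matched 2.
Augmenting path L4→R3 (+1); matched 3.
Augmenting path L5→R1→L1→R4 (+1); matched 4.
No augmenting path remains; maximum matching = 4.
König certificate: {L1, L4, R1, R2} is a vertex cover of size 4 (every listed pair touches it), so no matching can be larger.

4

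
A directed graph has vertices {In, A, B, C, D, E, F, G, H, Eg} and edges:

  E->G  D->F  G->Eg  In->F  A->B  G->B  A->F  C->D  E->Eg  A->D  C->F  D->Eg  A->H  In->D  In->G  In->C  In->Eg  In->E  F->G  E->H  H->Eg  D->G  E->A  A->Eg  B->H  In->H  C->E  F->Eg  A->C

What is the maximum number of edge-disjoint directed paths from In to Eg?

7

Assign every edge capacity 1; by Menger, the answer equals the max flow.
Path In→Eg (+1); total 1.
Path In→D→Eg (+1); total 2.
Path In→E→Eg (+1); total 3.
Path In→F→Eg (+1); total 4.
Path In→G→Eg (+1); total 5.
Path In→H→Eg (+1); total 6.
Path In→C→E→A→Eg (+1); total 7.
No residual In→Eg path; max flow = 7.
Certifying cut of size 7: {In→C, In→D, In→E, In→Eg, In→F, In→G, In→H}.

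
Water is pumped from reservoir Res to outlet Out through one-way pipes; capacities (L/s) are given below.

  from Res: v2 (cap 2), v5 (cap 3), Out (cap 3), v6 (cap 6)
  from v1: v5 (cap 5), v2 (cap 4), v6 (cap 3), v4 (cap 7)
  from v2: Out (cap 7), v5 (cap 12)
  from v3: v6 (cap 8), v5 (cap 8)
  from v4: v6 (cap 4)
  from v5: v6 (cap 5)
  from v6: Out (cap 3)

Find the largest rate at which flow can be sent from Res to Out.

Augment Res→Out: bottleneck 3, flow now 3.
Augment Res→v2→Out: bottleneck 2, flow now 5.
Augment Res→v6→Out: bottleneck 3, flow now 8.
No augmenting path remains; maximum flow = 8.
In the residual graph, reachable from Res: {Res, v5, v6}.
Min-cut edges: Res→v2 (2), Res→Out (3), v6→Out (3); capacity 2 + 3 + 3 = 8.
This cut is saturated, so no flow can exceed 8.

8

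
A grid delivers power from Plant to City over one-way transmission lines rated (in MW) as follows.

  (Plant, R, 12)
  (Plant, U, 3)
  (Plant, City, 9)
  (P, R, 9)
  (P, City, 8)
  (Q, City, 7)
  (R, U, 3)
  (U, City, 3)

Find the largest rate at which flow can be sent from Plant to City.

12

Augment Plant→City: bottleneck 9, flow now 9.
Augment Plant→U→City: bottleneck 3, flow now 12.
No augmenting path remains; maximum flow = 12.
In the residual graph, reachable from Plant: {Plant, R, U}.
Min-cut edges: Plant→City (9), U→City (3); capacity 9 + 3 = 12.
This cut is saturated, so no flow can exceed 12.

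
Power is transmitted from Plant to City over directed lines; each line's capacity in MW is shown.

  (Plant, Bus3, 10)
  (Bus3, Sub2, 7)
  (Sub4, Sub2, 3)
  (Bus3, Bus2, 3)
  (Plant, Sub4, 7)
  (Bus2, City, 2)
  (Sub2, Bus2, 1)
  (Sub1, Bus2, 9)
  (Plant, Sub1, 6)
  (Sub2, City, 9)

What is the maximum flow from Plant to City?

11

Augment Plant→Sub4→Sub2→City: bottleneck 3, flow now 3.
Augment Plant→Bus3→Bus2→City: bottleneck 2, flow now 5.
Augment Plant→Bus3→Sub2→City: bottleneck 6, flow now 11.
No augmenting path remains; maximum flow = 11.
In the residual graph, reachable from Plant: {Plant, Sub4, Bus3, Sub1, Bus2, Sub2}.
Min-cut edges: Bus2→City (2), Sub2→City (9); capacity 2 + 9 = 11.
This cut is saturated, so no flow can exceed 11.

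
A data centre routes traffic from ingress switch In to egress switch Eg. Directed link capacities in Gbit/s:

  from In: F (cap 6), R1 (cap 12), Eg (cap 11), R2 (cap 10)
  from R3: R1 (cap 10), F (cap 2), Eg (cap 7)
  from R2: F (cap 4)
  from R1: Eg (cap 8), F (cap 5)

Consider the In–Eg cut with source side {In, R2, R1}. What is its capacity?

34

Edges leaving {In, R2, R1}: In→F (6), In→Eg (11), R2→F (4), R1→F (5), R1→Eg (8).
Cut capacity = 6 + 11 + 4 + 5 + 8 = 34.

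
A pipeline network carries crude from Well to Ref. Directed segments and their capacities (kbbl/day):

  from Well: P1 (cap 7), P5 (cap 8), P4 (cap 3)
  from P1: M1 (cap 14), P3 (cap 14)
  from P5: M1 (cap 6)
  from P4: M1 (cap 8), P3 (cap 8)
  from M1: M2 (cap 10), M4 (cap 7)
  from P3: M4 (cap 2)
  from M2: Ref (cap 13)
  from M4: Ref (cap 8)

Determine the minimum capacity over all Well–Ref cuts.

Augment Well→P1→M1→M2→Ref: bottleneck 7, flow now 7.
Augment Well→P5→M1→M2→Ref: bottleneck 3, flow now 10.
Augment Well→P5→M1→M4→Ref: bottleneck 3, flow now 13.
Augment Well→P4→M1→M4→Ref: bottleneck 3, flow now 16.
No augmenting path remains; maximum flow = 16.
By max-flow min-cut, the minimum cut capacity equals the max flow.
In the residual graph, reachable from Well: {Well, P5}.
Min-cut edges: Well→P1 (7), Well→P4 (3), P5→M1 (6); capacity 7 + 3 + 6 = 16.

16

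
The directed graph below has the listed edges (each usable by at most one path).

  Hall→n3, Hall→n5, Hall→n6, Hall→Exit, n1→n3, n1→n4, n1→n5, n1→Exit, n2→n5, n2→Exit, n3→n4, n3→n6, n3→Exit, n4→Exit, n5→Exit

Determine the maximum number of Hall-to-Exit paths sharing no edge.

Assign every edge capacity 1; by Menger, the answer equals the max flow.
Path Hall→Exit (+1); total 1.
Path Hall→n3→Exit (+1); total 2.
Path Hall→n5→Exit (+1); total 3.
No residual Hall→Exit path; max flow = 3.
Certifying cut of size 3: {Hall→Exit, Hall→n3, Hall→n5}.

3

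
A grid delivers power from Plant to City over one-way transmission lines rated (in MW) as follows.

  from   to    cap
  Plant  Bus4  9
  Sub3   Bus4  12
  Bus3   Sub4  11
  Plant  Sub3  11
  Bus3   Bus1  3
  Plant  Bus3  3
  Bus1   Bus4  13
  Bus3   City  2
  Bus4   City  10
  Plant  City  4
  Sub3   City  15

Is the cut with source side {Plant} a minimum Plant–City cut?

Yes — it is a minimum cut (capacity 27).

Given cut capacity: 3 + 11 + 9 + 4 = 27.
Augment Plant→City: bottleneck 4, flow now 4.
Augment Plant→Bus3→City: bottleneck 2, flow now 6.
Augment Plant→Sub3→City: bottleneck 11, flow now 17.
Augment Plant→Bus4→City: bottleneck 9, flow now 26.
Augment Plant→Bus3→Bus1→Bus4→City: bottleneck 1, flow now 27.
No augmenting path remains; maximum flow = 27.
Cut capacity 27 equals the max flow, so it is a minimum cut.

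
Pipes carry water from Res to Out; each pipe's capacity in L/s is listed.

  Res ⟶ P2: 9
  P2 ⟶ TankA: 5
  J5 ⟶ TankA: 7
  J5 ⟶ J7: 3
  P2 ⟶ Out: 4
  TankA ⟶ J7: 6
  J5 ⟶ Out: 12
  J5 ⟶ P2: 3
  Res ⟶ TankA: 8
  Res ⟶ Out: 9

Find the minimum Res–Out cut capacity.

13

Augment Res→Out: bottleneck 9, flow now 9.
Augment Res→P2→Out: bottleneck 4, flow now 13.
No augmenting path remains; maximum flow = 13.
By max-flow min-cut, the minimum cut capacity equals the max flow.
In the residual graph, reachable from Res: {Res, P2, TankA, J7}.
Min-cut edges: Res→Out (9), P2→Out (4); capacity 9 + 4 = 13.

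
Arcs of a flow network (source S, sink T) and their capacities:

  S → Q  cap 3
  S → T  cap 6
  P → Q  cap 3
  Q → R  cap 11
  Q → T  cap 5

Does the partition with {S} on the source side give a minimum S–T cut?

Yes — it is a minimum cut (capacity 9).

Given cut capacity: 3 + 6 = 9.
Augment S→T: bottleneck 6, flow now 6.
Augment S→Q→T: bottleneck 3, flow now 9.
No augmenting path remains; maximum flow = 9.
Cut capacity 9 equals the max flow, so it is a minimum cut.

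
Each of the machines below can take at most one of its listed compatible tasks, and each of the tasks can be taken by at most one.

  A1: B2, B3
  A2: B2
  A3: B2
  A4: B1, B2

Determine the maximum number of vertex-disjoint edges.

3

Unit-capacity flow: source→left, listed edges, right→sink; max matching = max flow.
Augmenting path A1→B2 (+1); matched 1.
Augmenting path A4→B1 (+1); matched 2.
Augmenting path A2→B2→A1→B3 (+1); matched 3.
No augmenting path remains; maximum matching = 3.
König certificate: {A1, A4, B2} is a vertex cover of size 3 (every listed pair touches it), so no matching can be larger.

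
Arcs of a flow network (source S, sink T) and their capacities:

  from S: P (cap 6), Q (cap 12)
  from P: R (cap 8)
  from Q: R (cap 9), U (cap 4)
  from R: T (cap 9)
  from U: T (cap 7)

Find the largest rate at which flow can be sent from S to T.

Augment S→P→R→T: bottleneck 6, flow now 6.
Augment S→Q→R→T: bottleneck 3, flow now 9.
Augment S→Q→U→T: bottleneck 4, flow now 13.
No augmenting path remains; maximum flow = 13.
In the residual graph, reachable from S: {S, P, Q, R}.
Min-cut edges: Q→U (4), R→T (9); capacity 4 + 9 = 13.
This cut is saturated, so no flow can exceed 13.

13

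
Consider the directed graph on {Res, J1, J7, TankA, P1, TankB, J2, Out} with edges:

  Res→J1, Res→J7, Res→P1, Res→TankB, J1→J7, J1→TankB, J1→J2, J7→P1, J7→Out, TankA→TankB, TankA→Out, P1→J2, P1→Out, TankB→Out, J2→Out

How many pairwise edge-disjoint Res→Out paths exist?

Assign every edge capacity 1; by Menger, the answer equals the max flow.
Path Res→J7→Out (+1); total 1.
Path Res→P1→Out (+1); total 2.
Path Res→TankB→Out (+1); total 3.
Path Res→J1→J2→Out (+1); total 4.
No residual Res→Out path; max flow = 4.
Certifying cut of size 4: {Res→J1, Res→J7, Res→P1, Res→TankB}.

4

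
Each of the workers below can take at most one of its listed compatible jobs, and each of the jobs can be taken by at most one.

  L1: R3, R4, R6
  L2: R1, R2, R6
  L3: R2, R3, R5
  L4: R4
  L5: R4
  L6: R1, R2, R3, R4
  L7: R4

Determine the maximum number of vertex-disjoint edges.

5

Unit-capacity flow: source→left, listed edges, right→sink; max matching = max flow.
Augmenting path L1→R3 (+1); matched 1.
Augmenting path L2→R1 (+1); matched 2.
Augmenting path L3→R2 (+1); matched 3.
Augmenting path L4→R4 (+1); matched 4.
Augmenting path L6→R1→L2→R6 (+1); matched 5.
No augmenting path remains; maximum matching = 5.
König certificate: {L1, L2, L3, L6, R4} is a vertex cover of size 5 (every listed pair touches it), so no matching can be larger.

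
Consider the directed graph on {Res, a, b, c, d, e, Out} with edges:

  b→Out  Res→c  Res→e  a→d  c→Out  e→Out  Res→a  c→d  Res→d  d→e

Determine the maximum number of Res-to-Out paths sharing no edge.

2

Assign every edge capacity 1; by Menger, the answer equals the max flow.
Path Res→c→Out (+1); total 1.
Path Res→e→Out (+1); total 2.
No residual Res→Out path; max flow = 2.
Certifying cut of size 2: {Res→c, e→Out}.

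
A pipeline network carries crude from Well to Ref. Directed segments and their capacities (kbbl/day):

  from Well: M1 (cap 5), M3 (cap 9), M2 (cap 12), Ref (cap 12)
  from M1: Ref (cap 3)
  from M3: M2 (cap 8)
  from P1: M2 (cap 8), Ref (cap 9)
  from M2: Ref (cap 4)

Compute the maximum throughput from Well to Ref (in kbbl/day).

19

Augment Well→Ref: bottleneck 12, flow now 12.
Augment Well→M1→Ref: bottleneck 3, flow now 15.
Augment Well→M2→Ref: bottleneck 4, flow now 19.
No augmenting path remains; maximum flow = 19.
In the residual graph, reachable from Well: {Well, M1, M3, M2}.
Min-cut edges: Well→Ref (12), M1→Ref (3), M2→Ref (4); capacity 12 + 3 + 4 = 19.
This cut is saturated, so no flow can exceed 19.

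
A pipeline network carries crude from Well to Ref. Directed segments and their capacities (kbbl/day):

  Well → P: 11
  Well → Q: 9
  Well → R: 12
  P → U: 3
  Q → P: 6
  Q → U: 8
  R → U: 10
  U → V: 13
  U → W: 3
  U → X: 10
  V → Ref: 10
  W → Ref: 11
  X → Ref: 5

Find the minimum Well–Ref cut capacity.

18

Augment Well→P→U→V→Ref: bottleneck 3, flow now 3.
Augment Well→Q→U→V→Ref: bottleneck 7, flow now 10.
Augment Well→Q→U→W→Ref: bottleneck 1, flow now 11.
Augment Well→R→U→W→Ref: bottleneck 2, flow now 13.
Augment Well→R→U→X→Ref: bottleneck 5, flow now 18.
No augmenting path remains; maximum flow = 18.
By max-flow min-cut, the minimum cut capacity equals the max flow.
In the residual graph, reachable from Well: {Well, P, Q, R, U, V, X}.
Min-cut edges: U→W (3), V→Ref (10), X→Ref (5); capacity 3 + 10 + 5 = 18.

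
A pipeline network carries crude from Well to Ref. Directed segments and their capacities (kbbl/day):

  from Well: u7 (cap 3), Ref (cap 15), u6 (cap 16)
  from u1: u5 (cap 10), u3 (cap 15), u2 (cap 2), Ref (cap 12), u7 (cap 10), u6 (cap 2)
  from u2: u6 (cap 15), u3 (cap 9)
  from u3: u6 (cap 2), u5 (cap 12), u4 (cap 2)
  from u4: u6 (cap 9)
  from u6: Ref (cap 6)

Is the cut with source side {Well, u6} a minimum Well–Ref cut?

No — its capacity is 24, but the minimum cut has capacity 21.

Given cut capacity: 3 + 15 + 6 = 24.
Augment Well→Ref: bottleneck 15, flow now 15.
Augment Well→u6→Ref: bottleneck 6, flow now 21.
No augmenting path remains; maximum flow = 21.
In the residual graph, reachable from Well: {Well, u6, u7}.
Min-cut edges: Well→Ref (15), u6→Ref (6); capacity 15 + 6 = 21.
Cut capacity 24 exceeds the max flow 21, so it is not minimum.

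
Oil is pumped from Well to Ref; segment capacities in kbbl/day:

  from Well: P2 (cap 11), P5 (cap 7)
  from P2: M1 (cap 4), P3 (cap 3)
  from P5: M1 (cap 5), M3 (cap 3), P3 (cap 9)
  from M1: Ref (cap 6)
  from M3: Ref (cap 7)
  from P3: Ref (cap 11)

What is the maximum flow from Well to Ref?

Augment Well→P2→M1→Ref: bottleneck 4, flow now 4.
Augment Well→P2→P3→Ref: bottleneck 3, flow now 7.
Augment Well→P5→M1→Ref: bottleneck 2, flow now 9.
Augment Well→P5→M3→Ref: bottleneck 3, flow now 12.
Augment Well→P5→P3→Ref: bottleneck 2, flow now 14.
No augmenting path remains; maximum flow = 14.
In the residual graph, reachable from Well: {Well, P2}.
Min-cut edges: Well→P5 (7), P2→M1 (4), P2→P3 (3); capacity 7 + 4 + 3 = 14.
This cut is saturated, so no flow can exceed 14.

14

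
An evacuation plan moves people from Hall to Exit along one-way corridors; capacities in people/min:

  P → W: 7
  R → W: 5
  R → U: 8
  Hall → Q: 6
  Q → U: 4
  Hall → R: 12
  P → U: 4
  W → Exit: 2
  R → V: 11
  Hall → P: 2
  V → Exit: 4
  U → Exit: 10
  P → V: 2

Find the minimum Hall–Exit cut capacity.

16

Augment Hall→P→U→Exit: bottleneck 2, flow now 2.
Augment Hall→Q→U→Exit: bottleneck 4, flow now 6.
Augment Hall→R→U→Exit: bottleneck 4, flow now 10.
Augment Hall→R→V→Exit: bottleneck 4, flow now 14.
Augment Hall→R→W→Exit: bottleneck 2, flow now 16.
No augmenting path remains; maximum flow = 16.
By max-flow min-cut, the minimum cut capacity equals the max flow.
In the residual graph, reachable from Hall: {Hall, P, Q, R, U, V, W}.
Min-cut edges: U→Exit (10), V→Exit (4), W→Exit (2); capacity 10 + 4 + 2 = 16.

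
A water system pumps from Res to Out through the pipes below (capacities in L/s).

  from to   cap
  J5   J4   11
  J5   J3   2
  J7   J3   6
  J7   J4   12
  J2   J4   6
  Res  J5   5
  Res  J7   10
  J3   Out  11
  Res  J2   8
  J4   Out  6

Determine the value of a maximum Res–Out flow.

14

Augment Res→J7→J4→Out: bottleneck 6, flow now 6.
Augment Res→J7→J3→Out: bottleneck 4, flow now 10.
Augment Res→J5→J3→Out: bottleneck 2, flow now 12.
Augment Res→J5→J4→J7→J3→Out: bottleneck 2, flow now 14. (uses reverse residual edge)
No augmenting path remains; maximum flow = 14.
In the residual graph, reachable from Res: {Res, J7, J5, J2, J4}.
Min-cut edges: J7→J3 (6), J5→J3 (2), J4→Out (6); capacity 6 + 2 + 6 = 14.
This cut is saturated, so no flow can exceed 14.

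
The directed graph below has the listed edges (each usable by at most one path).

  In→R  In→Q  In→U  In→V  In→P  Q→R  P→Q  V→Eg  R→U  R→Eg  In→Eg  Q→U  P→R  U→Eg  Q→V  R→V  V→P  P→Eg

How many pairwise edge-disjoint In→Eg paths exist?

Assign every edge capacity 1; by Menger, the answer equals the max flow.
Path In→Eg (+1); total 1.
Path In→P→Eg (+1); total 2.
Path In→R→Eg (+1); total 3.
Path In→U→Eg (+1); total 4.
Path In→V→Eg (+1); total 5.
No residual In→Eg path; max flow = 5.
Certifying cut of size 5: {In→Eg, P→Eg, R→Eg, U→Eg, V→Eg}.

5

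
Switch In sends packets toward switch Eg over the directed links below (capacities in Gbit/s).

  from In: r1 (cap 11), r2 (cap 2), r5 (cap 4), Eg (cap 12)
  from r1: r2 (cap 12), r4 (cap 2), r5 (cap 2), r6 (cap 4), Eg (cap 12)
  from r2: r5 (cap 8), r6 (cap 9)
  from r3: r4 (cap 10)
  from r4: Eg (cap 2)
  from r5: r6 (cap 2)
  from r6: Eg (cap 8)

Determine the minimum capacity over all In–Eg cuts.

27

Augment In→Eg: bottleneck 12, flow now 12.
Augment In→r1→Eg: bottleneck 11, flow now 23.
Augment In→r2→r6→Eg: bottleneck 2, flow now 25.
Augment In→r5→r6→Eg: bottleneck 2, flow now 27.
No augmenting path remains; maximum flow = 27.
By max-flow min-cut, the minimum cut capacity equals the max flow.
In the residual graph, reachable from In: {In, r5}.
Min-cut edges: In→r1 (11), In→r2 (2), In→Eg (12), r5→r6 (2); capacity 11 + 2 + 12 + 2 = 27.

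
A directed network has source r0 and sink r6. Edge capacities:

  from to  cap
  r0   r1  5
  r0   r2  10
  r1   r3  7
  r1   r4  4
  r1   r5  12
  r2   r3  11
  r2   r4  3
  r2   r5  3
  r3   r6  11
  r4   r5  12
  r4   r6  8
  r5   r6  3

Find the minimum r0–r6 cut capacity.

Augment r0→r1→r3→r6: bottleneck 5, flow now 5.
Augment r0→r2→r3→r6: bottleneck 6, flow now 11.
Augment r0→r2→r4→r6: bottleneck 3, flow now 14.
Augment r0→r2→r5→r6: bottleneck 1, flow now 15.
No augmenting path remains; maximum flow = 15.
By max-flow min-cut, the minimum cut capacity equals the max flow.
In the residual graph, reachable from r0: {r0}.
Min-cut edges: r0→r1 (5), r0→r2 (10); capacity 5 + 10 = 15.

15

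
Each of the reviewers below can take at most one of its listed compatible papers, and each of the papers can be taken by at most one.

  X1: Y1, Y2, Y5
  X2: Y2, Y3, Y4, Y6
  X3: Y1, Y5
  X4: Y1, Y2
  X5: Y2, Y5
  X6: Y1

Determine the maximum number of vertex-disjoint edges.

Unit-capacity flow: source→left, listed edges, right→sink; max matching = max flow.
Augmenting path X1→Y1 (+1); matched 1.
Augmenting path X2→Y2 (+1); matched 2.
Augmenting path X3→Y5 (+1); matched 3.
Augmenting path X4→Y2→X2→Y3 (+1); matched 4.
No augmenting path remains; maximum matching = 4.
König certificate: {X2, Y1, Y2, Y5} is a vertex cover of size 4 (every listed pair touches it), so no matching can be larger.

4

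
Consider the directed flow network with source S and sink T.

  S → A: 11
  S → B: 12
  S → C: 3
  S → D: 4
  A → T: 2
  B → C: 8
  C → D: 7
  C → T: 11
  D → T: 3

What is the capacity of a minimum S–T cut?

Augment S→A→T: bottleneck 2, flow now 2.
Augment S→C→T: bottleneck 3, flow now 5.
Augment S→D→T: bottleneck 3, flow now 8.
Augment S→B→C→T: bottleneck 8, flow now 16.
No augmenting path remains; maximum flow = 16.
By max-flow min-cut, the minimum cut capacity equals the max flow.
In the residual graph, reachable from S: {S, A, B, D}.
Min-cut edges: S→C (3), A→T (2), B→C (8), D→T (3); capacity 3 + 2 + 8 + 3 = 16.

16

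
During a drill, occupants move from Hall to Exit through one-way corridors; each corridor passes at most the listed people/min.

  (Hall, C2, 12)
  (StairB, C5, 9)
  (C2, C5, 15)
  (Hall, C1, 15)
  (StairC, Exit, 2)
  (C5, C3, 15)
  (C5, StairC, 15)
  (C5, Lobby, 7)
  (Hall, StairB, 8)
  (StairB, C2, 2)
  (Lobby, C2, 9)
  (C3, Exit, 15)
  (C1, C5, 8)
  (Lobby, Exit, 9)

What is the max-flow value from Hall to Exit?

Augment Hall→StairB→C5→Lobby→Exit: bottleneck 7, flow now 7.
Augment Hall→StairB→C5→StairC→Exit: bottleneck 1, flow now 8.
Augment Hall→C1→C5→StairC→Exit: bottleneck 1, flow now 9.
Augment Hall→C1→C5→C3→Exit: bottleneck 7, flow now 16.
Augment Hall→C2→C5→C3→Exit: bottleneck 8, flow now 24.
No augmenting path remains; maximum flow = 24.
In the residual graph, reachable from Hall: {Hall, StairB, C1, C2, C5, StairC}.
Min-cut edges: C5→Lobby (7), C5→C3 (15), StairC→Exit (2); capacity 7 + 15 + 2 = 24.
This cut is saturated, so no flow can exceed 24.

24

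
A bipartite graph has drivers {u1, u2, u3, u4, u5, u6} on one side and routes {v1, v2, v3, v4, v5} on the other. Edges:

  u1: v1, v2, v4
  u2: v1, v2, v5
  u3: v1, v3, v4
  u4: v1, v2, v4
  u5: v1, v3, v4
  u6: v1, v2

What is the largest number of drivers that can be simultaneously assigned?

Unit-capacity flow: source→left, listed edges, right→sink; max matching = max flow.
Augmenting path u1→v1 (+1); matched 1.
Augmenting path u2→v2 (+1); matched 2.
Augmenting path u3→v3 (+1); matched 3.
Augmenting path u4→v4 (+1); matched 4.
Augmenting path u6→v2→u2→v5 (+1); matched 5.
No augmenting path remains; maximum matching = 5.
König certificate: {u2, v1, v2, v3, v4} is a vertex cover of size 5 (every listed pair touches it), so no matching can be larger.

5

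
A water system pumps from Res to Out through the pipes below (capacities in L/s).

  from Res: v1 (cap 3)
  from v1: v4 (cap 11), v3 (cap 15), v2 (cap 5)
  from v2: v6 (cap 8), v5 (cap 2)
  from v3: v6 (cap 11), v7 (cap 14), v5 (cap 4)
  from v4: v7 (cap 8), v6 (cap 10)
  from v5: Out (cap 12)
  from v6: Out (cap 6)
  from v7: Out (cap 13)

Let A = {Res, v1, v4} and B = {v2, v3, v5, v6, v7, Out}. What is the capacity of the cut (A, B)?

Edges leaving {Res, v1, v4}: v1→v2 (5), v1→v3 (15), v4→v6 (10), v4→v7 (8).
Cut capacity = 5 + 15 + 10 + 8 = 38.

38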